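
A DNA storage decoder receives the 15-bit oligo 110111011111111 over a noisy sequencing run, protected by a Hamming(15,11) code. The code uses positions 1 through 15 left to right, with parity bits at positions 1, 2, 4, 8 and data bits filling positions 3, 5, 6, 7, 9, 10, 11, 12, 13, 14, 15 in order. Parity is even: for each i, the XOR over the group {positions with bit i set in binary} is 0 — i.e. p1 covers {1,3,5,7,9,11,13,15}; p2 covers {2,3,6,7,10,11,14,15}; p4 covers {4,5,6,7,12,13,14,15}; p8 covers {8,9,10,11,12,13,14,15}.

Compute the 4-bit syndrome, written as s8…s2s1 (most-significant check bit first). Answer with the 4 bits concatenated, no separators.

0100

s1 (pos 1,3,5,7,9,11,13,15): 1⊕0⊕1⊕0⊕1⊕1⊕1⊕1 = 0
s2 (pos 2,3,6,7,10,11,14,15): 1⊕0⊕1⊕0⊕1⊕1⊕1⊕1 = 0
s4 (pos 4,5,6,7,12,13,14,15): 1⊕1⊕1⊕0⊕1⊕1⊕1⊕1 = 1
s8 (pos 8,9,10,11,12,13,14,15): 1⊕1⊕1⊕1⊕1⊕1⊕1⊕1 = 0
Syndrome s8…s1 = 0100 → error at position 4.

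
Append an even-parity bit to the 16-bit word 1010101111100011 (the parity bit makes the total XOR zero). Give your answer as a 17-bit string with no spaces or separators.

10101011111000110

XOR of the 16 data bits: 1⊕0⊕1⊕0⊕1⊕0⊕1⊕1⊕1⊕1⊕1⊕0⊕0⊕0⊕1⊕1 = 0
Parity bit = 0 (so all 17 bits XOR to 0).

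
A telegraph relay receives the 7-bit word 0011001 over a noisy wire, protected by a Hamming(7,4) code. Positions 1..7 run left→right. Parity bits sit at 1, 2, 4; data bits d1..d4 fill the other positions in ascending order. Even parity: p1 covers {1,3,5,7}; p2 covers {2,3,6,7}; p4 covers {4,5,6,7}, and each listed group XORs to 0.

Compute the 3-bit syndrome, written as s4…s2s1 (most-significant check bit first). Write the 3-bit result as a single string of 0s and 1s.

000

s1 (pos 1,3,5,7): 0⊕1⊕0⊕1 = 0
s2 (pos 2,3,6,7): 0⊕1⊕0⊕1 = 0
s4 (pos 4,5,6,7): 1⊕0⊕0⊕1 = 0
Syndrome s4…s1 = 000 → no error.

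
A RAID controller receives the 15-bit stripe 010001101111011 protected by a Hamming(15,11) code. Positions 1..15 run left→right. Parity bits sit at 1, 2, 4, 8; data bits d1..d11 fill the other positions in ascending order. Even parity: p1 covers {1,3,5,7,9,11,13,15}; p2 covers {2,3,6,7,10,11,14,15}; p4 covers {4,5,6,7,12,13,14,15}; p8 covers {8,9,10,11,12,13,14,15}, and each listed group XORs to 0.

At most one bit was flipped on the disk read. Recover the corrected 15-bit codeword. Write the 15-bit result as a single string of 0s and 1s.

s1 (pos 1,3,5,7,9,11,13,15): 0⊕0⊕0⊕1⊕1⊕1⊕0⊕1 = 0
s2 (pos 2,3,6,7,10,11,14,15): 1⊕0⊕1⊕1⊕1⊕1⊕1⊕1 = 1
s4 (pos 4,5,6,7,12,13,14,15): 0⊕0⊕1⊕1⊕1⊕0⊕1⊕1 = 1
s8 (pos 8,9,10,11,12,13,14,15): 0⊕1⊕1⊕1⊕1⊕0⊕1⊕1 = 0
Syndrome s8…s1 = 0110 → error at position 6.
Flip position 6: 010001101111011 → 010000101111011

010000101111011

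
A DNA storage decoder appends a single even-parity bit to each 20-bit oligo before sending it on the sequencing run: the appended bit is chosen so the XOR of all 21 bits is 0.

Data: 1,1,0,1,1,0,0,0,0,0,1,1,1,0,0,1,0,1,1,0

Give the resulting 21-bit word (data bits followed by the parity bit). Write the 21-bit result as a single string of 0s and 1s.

XOR of the 20 data bits: 1⊕1⊕0⊕1⊕1⊕0⊕0⊕0⊕0⊕0⊕1⊕1⊕1⊕0⊕0⊕1⊕0⊕1⊕1⊕0 = 0
Parity bit = 0 (so all 21 bits XOR to 0).

110110000011100101100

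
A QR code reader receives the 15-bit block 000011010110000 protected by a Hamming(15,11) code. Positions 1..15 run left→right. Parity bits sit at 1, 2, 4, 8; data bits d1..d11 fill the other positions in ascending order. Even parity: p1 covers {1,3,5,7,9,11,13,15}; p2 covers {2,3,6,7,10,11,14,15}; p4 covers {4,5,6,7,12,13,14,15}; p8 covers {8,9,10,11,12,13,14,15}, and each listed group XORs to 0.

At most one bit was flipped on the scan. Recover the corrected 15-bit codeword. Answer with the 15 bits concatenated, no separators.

s1 (pos 1,3,5,7,9,11,13,15): 0⊕0⊕1⊕0⊕0⊕1⊕0⊕0 = 0
s2 (pos 2,3,6,7,10,11,14,15): 0⊕0⊕1⊕0⊕1⊕1⊕0⊕0 = 1
s4 (pos 4,5,6,7,12,13,14,15): 0⊕1⊕1⊕0⊕0⊕0⊕0⊕0 = 0
s8 (pos 8,9,10,11,12,13,14,15): 1⊕0⊕1⊕1⊕0⊕0⊕0⊕0 = 1
Syndrome s8…s1 = 1010 → error at position 10.
Flip position 10: 000011010110000 → 000011010010000

000011010010000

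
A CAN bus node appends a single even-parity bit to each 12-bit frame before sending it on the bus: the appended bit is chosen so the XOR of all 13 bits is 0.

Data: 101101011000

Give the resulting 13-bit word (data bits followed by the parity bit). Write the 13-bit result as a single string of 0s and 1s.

1011010110000

XOR of the 12 data bits: 1⊕0⊕1⊕1⊕0⊕1⊕0⊕1⊕1⊕0⊕0⊕0 = 0
Parity bit = 0 (so all 13 bits XOR to 0).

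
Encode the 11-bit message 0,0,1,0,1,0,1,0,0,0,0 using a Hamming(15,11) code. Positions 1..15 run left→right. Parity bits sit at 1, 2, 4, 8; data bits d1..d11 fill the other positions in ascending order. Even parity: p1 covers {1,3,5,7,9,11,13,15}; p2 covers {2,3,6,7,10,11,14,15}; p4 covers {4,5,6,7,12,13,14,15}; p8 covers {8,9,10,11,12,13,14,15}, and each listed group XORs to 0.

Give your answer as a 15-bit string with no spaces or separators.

Place data at non-parity positions: p1 p2 0 p4 0 1 0 p8 1 0 1 0 0 0 0
p1 (pos 1,3,5,7,9,11,13,15): XOR of data positions = 0⊕0⊕0⊕1⊕1⊕0⊕0 = 0
p2 (pos 2,3,6,7,10,11,14,15): XOR of data positions = 0⊕1⊕0⊕0⊕1⊕0⊕0 = 0
p4 (pos 4,5,6,7,12,13,14,15): XOR of data positions = 0⊕1⊕0⊕0⊕0⊕0⊕0 = 1
p8 (pos 8,9,10,11,12,13,14,15): XOR of data positions = 1⊕0⊕1⊕0⊕0⊕0⊕0 = 0
Codeword: 000101001010000

000101001010000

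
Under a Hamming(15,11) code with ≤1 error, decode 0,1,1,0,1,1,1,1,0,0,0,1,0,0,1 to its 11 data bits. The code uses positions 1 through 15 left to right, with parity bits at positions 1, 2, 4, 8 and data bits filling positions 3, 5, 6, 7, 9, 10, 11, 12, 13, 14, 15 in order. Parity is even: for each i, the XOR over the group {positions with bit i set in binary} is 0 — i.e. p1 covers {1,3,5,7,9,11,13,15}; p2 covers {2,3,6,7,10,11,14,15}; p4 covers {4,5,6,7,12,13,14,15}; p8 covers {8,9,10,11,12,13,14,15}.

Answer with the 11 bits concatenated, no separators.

s1 (pos 1,3,5,7,9,11,13,15): 0⊕1⊕1⊕1⊕0⊕0⊕0⊕1 = 0
s2 (pos 2,3,6,7,10,11,14,15): 1⊕1⊕1⊕1⊕0⊕0⊕0⊕1 = 1
s4 (pos 4,5,6,7,12,13,14,15): 0⊕1⊕1⊕1⊕1⊕0⊕0⊕1 = 1
s8 (pos 8,9,10,11,12,13,14,15): 1⊕0⊕0⊕0⊕1⊕0⊕0⊕1 = 1
Syndrome s8…s1 = 1110 → error at position 14.
Flip position 14: 011011110001001 → 011011110001011
Read data bits from positions 3,5,6,7,9,10,11,12,13,14,15: 11110001011

11110001011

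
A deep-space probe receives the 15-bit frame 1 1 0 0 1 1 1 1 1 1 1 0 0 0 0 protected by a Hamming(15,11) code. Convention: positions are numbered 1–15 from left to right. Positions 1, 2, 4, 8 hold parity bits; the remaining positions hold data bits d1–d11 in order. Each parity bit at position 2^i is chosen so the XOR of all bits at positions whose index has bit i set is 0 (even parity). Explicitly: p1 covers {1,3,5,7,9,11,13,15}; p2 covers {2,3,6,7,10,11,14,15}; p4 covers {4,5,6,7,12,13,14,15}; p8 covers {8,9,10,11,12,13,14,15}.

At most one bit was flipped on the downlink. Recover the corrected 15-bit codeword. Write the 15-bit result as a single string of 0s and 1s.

s1 (pos 1,3,5,7,9,11,13,15): 1⊕0⊕1⊕1⊕1⊕1⊕0⊕0 = 1
s2 (pos 2,3,6,7,10,11,14,15): 1⊕0⊕1⊕1⊕1⊕1⊕0⊕0 = 1
s4 (pos 4,5,6,7,12,13,14,15): 0⊕1⊕1⊕1⊕0⊕0⊕0⊕0 = 1
s8 (pos 8,9,10,11,12,13,14,15): 1⊕1⊕1⊕1⊕0⊕0⊕0⊕0 = 0
Syndrome s8…s1 = 0111 → error at position 7.
Flip position 7: 110011111110000 → 110011011110000

110011011110000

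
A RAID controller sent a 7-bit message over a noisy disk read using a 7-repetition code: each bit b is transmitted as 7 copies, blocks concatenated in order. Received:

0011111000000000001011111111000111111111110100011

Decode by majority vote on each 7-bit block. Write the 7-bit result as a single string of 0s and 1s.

Block 1 (0011111): 5 ones → 1
Block 2 (0000000): 0 ones → 0
Block 3 (0000101): 2 ones → 0
Block 4 (1111111): 7 ones → 1
Block 5 (0001111): 4 ones → 1
Block 6 (1111111): 7 ones → 1
Block 7 (0100011): 3 ones → 0

1001110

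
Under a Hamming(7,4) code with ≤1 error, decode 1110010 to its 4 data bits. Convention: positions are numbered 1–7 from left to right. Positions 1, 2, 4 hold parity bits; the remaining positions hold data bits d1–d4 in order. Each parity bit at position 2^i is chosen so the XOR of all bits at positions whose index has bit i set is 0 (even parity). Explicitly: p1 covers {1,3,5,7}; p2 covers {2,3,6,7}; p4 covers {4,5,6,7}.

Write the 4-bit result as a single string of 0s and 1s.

s1 (pos 1,3,5,7): 1⊕1⊕0⊕0 = 0
s2 (pos 2,3,6,7): 1⊕1⊕1⊕0 = 1
s4 (pos 4,5,6,7): 0⊕0⊕1⊕0 = 1
Syndrome s4…s1 = 110 → error at position 6.
Flip position 6: 1110010 → 1110000
Read data bits from positions 3,5,6,7: 1000

1000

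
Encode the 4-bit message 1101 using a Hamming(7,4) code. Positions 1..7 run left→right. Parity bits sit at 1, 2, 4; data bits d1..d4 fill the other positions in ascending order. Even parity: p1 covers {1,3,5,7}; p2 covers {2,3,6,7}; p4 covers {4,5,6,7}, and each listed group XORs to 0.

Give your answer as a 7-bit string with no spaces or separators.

1010101

Place data at non-parity positions: p1 p2 1 p4 1 0 1
p1 (pos 1,3,5,7): XOR of data positions = 1⊕1⊕1 = 1
p2 (pos 2,3,6,7): XOR of data positions = 1⊕0⊕1 = 0
p4 (pos 4,5,6,7): XOR of data positions = 1⊕0⊕1 = 0
Codeword: 1010101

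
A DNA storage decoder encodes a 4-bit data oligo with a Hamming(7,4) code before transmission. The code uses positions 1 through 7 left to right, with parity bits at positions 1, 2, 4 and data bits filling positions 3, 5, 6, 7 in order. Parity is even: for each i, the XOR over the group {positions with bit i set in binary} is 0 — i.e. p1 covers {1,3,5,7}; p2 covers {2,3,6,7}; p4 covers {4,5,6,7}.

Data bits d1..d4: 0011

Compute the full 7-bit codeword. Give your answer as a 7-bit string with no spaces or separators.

Place data at non-parity positions: p1 p2 0 p4 0 1 1
p1 (pos 1,3,5,7): XOR of data positions = 0⊕0⊕1 = 1
p2 (pos 2,3,6,7): XOR of data positions = 0⊕1⊕1 = 0
p4 (pos 4,5,6,7): XOR of data positions = 0⊕1⊕1 = 0
Codeword: 1000011

1000011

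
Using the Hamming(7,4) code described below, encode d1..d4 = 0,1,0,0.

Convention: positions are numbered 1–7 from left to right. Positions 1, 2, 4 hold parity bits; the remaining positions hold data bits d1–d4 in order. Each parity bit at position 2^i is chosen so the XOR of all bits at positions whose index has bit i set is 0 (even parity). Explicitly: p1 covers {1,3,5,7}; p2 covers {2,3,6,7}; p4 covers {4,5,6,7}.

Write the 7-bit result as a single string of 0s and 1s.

1001100

Place data at non-parity positions: p1 p2 0 p4 1 0 0
p1 (pos 1,3,5,7): XOR of data positions = 0⊕1⊕0 = 1
p2 (pos 2,3,6,7): XOR of data positions = 0⊕0⊕0 = 0
p4 (pos 4,5,6,7): XOR of data positions = 1⊕0⊕0 = 1
Codeword: 1001100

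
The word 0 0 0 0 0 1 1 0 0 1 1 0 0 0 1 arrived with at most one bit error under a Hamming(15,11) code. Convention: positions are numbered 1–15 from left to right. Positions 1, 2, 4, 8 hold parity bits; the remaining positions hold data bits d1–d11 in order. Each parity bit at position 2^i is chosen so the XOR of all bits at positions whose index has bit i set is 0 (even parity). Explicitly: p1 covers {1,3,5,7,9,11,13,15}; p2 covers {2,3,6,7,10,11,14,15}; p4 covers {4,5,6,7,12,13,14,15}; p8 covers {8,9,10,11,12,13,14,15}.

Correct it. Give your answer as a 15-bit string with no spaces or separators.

000001100110000

s1 (pos 1,3,5,7,9,11,13,15): 0⊕0⊕0⊕1⊕0⊕1⊕0⊕1 = 1
s2 (pos 2,3,6,7,10,11,14,15): 0⊕0⊕1⊕1⊕1⊕1⊕0⊕1 = 1
s4 (pos 4,5,6,7,12,13,14,15): 0⊕0⊕1⊕1⊕0⊕0⊕0⊕1 = 1
s8 (pos 8,9,10,11,12,13,14,15): 0⊕0⊕1⊕1⊕0⊕0⊕0⊕1 = 1
Syndrome s8…s1 = 1111 → error at position 15.
Flip position 15: 000001100110001 → 000001100110000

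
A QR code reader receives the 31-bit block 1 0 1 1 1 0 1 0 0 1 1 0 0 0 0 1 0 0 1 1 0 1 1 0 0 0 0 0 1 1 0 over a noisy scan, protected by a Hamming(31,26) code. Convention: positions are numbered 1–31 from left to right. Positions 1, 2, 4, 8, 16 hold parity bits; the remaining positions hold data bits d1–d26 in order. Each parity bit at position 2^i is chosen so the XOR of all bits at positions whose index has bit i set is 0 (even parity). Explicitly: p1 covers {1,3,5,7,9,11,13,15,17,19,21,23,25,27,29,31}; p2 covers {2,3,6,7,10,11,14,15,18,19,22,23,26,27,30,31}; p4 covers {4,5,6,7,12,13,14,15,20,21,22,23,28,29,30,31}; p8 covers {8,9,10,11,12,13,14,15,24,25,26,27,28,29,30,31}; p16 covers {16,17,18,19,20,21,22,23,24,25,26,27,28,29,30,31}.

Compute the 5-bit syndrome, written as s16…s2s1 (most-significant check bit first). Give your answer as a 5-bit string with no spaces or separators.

10000

s1 (pos 1,3,5,7,9,11,13,15,17,19,21,23,25,27,29,31): 1⊕1⊕1⊕1⊕0⊕1⊕0⊕0⊕0⊕1⊕0⊕1⊕0⊕0⊕1⊕0 = 0
s2 (pos 2,3,6,7,10,11,14,15,18,19,22,23,26,27,30,31): 0⊕1⊕0⊕1⊕1⊕1⊕0⊕0⊕0⊕1⊕1⊕1⊕0⊕0⊕1⊕0 = 0
s4 (pos 4,5,6,7,12,13,14,15,20,21,22,23,28,29,30,31): 1⊕1⊕0⊕1⊕0⊕0⊕0⊕0⊕1⊕0⊕1⊕1⊕0⊕1⊕1⊕0 = 0
s8 (pos 8,9,10,11,12,13,14,15,24,25,26,27,28,29,30,31): 0⊕0⊕1⊕1⊕0⊕0⊕0⊕0⊕0⊕0⊕0⊕0⊕0⊕1⊕1⊕0 = 0
s16 (pos 16,17,18,19,20,21,22,23,24,25,26,27,28,29,30,31): 1⊕0⊕0⊕1⊕1⊕0⊕1⊕1⊕0⊕0⊕0⊕0⊕0⊕1⊕1⊕0 = 1
Syndrome s16…s1 = 10000 → error at position 16.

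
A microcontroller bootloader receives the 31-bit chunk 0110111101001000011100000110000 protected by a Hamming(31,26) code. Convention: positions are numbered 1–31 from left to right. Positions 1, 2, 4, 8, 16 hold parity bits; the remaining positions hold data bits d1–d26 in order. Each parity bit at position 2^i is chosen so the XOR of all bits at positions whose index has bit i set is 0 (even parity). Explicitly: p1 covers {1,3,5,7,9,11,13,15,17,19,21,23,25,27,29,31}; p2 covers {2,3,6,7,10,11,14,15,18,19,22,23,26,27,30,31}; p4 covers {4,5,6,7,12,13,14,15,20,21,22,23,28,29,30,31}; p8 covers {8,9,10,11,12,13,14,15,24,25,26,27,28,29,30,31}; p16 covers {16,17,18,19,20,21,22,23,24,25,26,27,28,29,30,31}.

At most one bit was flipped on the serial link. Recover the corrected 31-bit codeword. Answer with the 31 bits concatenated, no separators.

s1 (pos 1,3,5,7,9,11,13,15,17,19,21,23,25,27,29,31): 0⊕1⊕1⊕1⊕0⊕0⊕1⊕0⊕0⊕1⊕0⊕0⊕0⊕1⊕0⊕0 = 0
s2 (pos 2,3,6,7,10,11,14,15,18,19,22,23,26,27,30,31): 1⊕1⊕1⊕1⊕1⊕0⊕0⊕0⊕1⊕1⊕0⊕0⊕1⊕1⊕0⊕0 = 1
s4 (pos 4,5,6,7,12,13,14,15,20,21,22,23,28,29,30,31): 0⊕1⊕1⊕1⊕0⊕1⊕0⊕0⊕1⊕0⊕0⊕0⊕0⊕0⊕0⊕0 = 1
s8 (pos 8,9,10,11,12,13,14,15,24,25,26,27,28,29,30,31): 1⊕0⊕1⊕0⊕0⊕1⊕0⊕0⊕0⊕0⊕1⊕1⊕0⊕0⊕0⊕0 = 1
s16 (pos 16,17,18,19,20,21,22,23,24,25,26,27,28,29,30,31): 0⊕0⊕1⊕1⊕1⊕0⊕0⊕0⊕0⊕0⊕1⊕1⊕0⊕0⊕0⊕0 = 1
Syndrome s16…s1 = 11110 → error at position 30.
Flip position 30: 0110111101001000011100000110000 → 0110111101001000011100000110010

0110111101001000011100000110010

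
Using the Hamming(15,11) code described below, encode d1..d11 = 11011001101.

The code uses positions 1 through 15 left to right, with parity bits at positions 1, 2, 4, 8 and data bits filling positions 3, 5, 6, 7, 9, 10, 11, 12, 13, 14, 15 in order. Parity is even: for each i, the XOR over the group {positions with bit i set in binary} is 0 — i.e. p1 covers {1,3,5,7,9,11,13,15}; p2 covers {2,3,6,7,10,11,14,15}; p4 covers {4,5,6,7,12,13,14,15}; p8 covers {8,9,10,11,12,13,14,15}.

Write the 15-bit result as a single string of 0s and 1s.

Place data at non-parity positions: p1 p2 1 p4 1 0 1 p8 1 0 0 1 1 0 1
p1 (pos 1,3,5,7,9,11,13,15): XOR of data positions = 1⊕1⊕1⊕1⊕0⊕1⊕1 = 0
p2 (pos 2,3,6,7,10,11,14,15): XOR of data positions = 1⊕0⊕1⊕0⊕0⊕0⊕1 = 1
p4 (pos 4,5,6,7,12,13,14,15): XOR of data positions = 1⊕0⊕1⊕1⊕1⊕0⊕1 = 1
p8 (pos 8,9,10,11,12,13,14,15): XOR of data positions = 1⊕0⊕0⊕1⊕1⊕0⊕1 = 0
Codeword: 011110101001101

011110101001101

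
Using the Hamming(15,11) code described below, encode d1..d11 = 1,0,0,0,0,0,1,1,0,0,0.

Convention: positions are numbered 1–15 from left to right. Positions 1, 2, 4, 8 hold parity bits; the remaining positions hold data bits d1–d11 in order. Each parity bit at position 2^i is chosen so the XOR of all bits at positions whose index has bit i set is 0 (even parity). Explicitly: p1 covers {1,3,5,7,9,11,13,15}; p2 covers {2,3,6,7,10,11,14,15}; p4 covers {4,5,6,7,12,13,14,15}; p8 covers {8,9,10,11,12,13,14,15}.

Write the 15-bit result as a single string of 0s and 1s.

Place data at non-parity positions: p1 p2 1 p4 0 0 0 p8 0 0 1 1 0 0 0
p1 (pos 1,3,5,7,9,11,13,15): XOR of data positions = 1⊕0⊕0⊕0⊕1⊕0⊕0 = 0
p2 (pos 2,3,6,7,10,11,14,15): XOR of data positions = 1⊕0⊕0⊕0⊕1⊕0⊕0 = 0
p4 (pos 4,5,6,7,12,13,14,15): XOR of data positions = 0⊕0⊕0⊕1⊕0⊕0⊕0 = 1
p8 (pos 8,9,10,11,12,13,14,15): XOR of data positions = 0⊕0⊕1⊕1⊕0⊕0⊕0 = 0
Codeword: 001100000011000

001100000011000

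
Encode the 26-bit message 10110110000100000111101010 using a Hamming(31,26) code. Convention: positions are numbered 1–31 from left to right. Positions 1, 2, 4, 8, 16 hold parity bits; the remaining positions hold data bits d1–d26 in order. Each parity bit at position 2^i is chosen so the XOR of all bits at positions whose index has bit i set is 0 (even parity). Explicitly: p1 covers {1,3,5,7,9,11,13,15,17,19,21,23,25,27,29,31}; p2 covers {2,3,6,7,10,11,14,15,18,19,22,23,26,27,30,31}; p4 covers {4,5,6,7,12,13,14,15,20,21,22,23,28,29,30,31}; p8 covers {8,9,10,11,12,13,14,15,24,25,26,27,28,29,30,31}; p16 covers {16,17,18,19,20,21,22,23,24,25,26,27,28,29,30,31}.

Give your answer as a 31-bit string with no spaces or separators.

Place data at non-parity positions: p1 p2 1 p4 0 1 1 p8 0 1 1 0 0 0 0 p16 1 0 0 0 0 0 1 1 1 1 0 1 0 1 0
p1 (pos 1,3,5,7,9,11,13,15,17,19,21,23,25,27,29,31): XOR of data positions = 1⊕0⊕1⊕0⊕1⊕0⊕0⊕1⊕0⊕0⊕1⊕1⊕0⊕0⊕0 = 0
p2 (pos 2,3,6,7,10,11,14,15,18,19,22,23,26,27,30,31): XOR of data positions = 1⊕1⊕1⊕1⊕1⊕0⊕0⊕0⊕0⊕0⊕1⊕1⊕0⊕1⊕0 = 0
p4 (pos 4,5,6,7,12,13,14,15,20,21,22,23,28,29,30,31): XOR of data positions = 0⊕1⊕1⊕0⊕0⊕0⊕0⊕0⊕0⊕0⊕1⊕1⊕0⊕1⊕0 = 1
p8 (pos 8,9,10,11,12,13,14,15,24,25,26,27,28,29,30,31): XOR of data positions = 0⊕1⊕1⊕0⊕0⊕0⊕0⊕1⊕1⊕1⊕0⊕1⊕0⊕1⊕0 = 1
p16 (pos 16,17,18,19,20,21,22,23,24,25,26,27,28,29,30,31): XOR of data positions = 1⊕0⊕0⊕0⊕0⊕0⊕1⊕1⊕1⊕1⊕0⊕1⊕0⊕1⊕0 = 1
Codeword: 0011011101100001100000111101010

0011011101100001100000111101010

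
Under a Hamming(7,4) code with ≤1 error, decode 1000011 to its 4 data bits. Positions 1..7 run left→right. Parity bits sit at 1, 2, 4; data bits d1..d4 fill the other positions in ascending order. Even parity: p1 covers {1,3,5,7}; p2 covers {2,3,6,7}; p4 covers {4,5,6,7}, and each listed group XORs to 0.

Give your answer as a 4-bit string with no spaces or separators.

0011

s1 (pos 1,3,5,7): 1⊕0⊕0⊕1 = 0
s2 (pos 2,3,6,7): 0⊕0⊕1⊕1 = 0
s4 (pos 4,5,6,7): 0⊕0⊕1⊕1 = 0
Syndrome s4…s1 = 000 → no error.
Read data bits from positions 3,5,6,7: 0011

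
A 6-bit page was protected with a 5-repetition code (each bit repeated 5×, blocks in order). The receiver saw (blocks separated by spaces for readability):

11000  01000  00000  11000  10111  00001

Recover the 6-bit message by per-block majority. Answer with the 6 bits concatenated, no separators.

Block 1 (11000): 2 ones → 0
Block 2 (01000): 1 one → 0
Block 3 (00000): 0 ones → 0
Block 4 (11000): 2 ones → 0
Block 5 (10111): 4 ones → 1
Block 6 (00001): 1 one → 0

000010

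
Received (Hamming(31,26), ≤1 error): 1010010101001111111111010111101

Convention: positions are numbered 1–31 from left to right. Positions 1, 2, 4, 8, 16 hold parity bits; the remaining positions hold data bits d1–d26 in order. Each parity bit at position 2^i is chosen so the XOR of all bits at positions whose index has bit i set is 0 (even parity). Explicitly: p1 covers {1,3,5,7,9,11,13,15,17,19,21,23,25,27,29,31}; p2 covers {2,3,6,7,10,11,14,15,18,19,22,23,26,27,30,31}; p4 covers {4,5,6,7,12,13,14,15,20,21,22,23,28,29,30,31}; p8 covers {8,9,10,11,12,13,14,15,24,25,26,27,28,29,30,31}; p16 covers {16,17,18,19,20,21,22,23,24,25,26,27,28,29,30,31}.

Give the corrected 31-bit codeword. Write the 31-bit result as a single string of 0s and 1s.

1010010101001111111111010011101

s1 (pos 1,3,5,7,9,11,13,15,17,19,21,23,25,27,29,31): 1⊕1⊕0⊕0⊕0⊕0⊕1⊕1⊕1⊕1⊕1⊕0⊕0⊕1⊕1⊕1 = 0
s2 (pos 2,3,6,7,10,11,14,15,18,19,22,23,26,27,30,31): 0⊕1⊕1⊕0⊕1⊕0⊕1⊕1⊕1⊕1⊕1⊕0⊕1⊕1⊕0⊕1 = 1
s4 (pos 4,5,6,7,12,13,14,15,20,21,22,23,28,29,30,31): 0⊕0⊕1⊕0⊕0⊕1⊕1⊕1⊕1⊕1⊕1⊕0⊕1⊕1⊕0⊕1 = 0
s8 (pos 8,9,10,11,12,13,14,15,24,25,26,27,28,29,30,31): 1⊕0⊕1⊕0⊕0⊕1⊕1⊕1⊕1⊕0⊕1⊕1⊕1⊕1⊕0⊕1 = 1
s16 (pos 16,17,18,19,20,21,22,23,24,25,26,27,28,29,30,31): 1⊕1⊕1⊕1⊕1⊕1⊕1⊕0⊕1⊕0⊕1⊕1⊕1⊕1⊕0⊕1 = 1
Syndrome s16…s1 = 11010 → error at position 26.
Flip position 26: 1010010101001111111111010111101 → 1010010101001111111111010011101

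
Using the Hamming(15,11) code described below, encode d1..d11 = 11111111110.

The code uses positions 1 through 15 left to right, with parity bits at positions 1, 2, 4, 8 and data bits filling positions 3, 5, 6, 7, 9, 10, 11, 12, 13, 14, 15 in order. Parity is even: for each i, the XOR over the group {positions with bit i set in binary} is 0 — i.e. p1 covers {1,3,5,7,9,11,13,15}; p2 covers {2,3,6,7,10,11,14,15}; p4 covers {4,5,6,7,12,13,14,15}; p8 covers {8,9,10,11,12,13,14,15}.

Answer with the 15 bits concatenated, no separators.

Place data at non-parity positions: p1 p2 1 p4 1 1 1 p8 1 1 1 1 1 1 0
p1 (pos 1,3,5,7,9,11,13,15): XOR of data positions = 1⊕1⊕1⊕1⊕1⊕1⊕0 = 0
p2 (pos 2,3,6,7,10,11,14,15): XOR of data positions = 1⊕1⊕1⊕1⊕1⊕1⊕0 = 0
p4 (pos 4,5,6,7,12,13,14,15): XOR of data positions = 1⊕1⊕1⊕1⊕1⊕1⊕0 = 0
p8 (pos 8,9,10,11,12,13,14,15): XOR of data positions = 1⊕1⊕1⊕1⊕1⊕1⊕0 = 0
Codeword: 001011101111110

001011101111110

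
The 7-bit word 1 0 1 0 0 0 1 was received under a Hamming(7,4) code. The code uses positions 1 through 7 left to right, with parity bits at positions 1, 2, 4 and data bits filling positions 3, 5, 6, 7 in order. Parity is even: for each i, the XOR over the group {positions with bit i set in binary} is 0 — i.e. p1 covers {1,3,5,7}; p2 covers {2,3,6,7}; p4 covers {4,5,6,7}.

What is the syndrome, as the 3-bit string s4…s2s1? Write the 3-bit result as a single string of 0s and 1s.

s1 (pos 1,3,5,7): 1⊕1⊕0⊕1 = 1
s2 (pos 2,3,6,7): 0⊕1⊕0⊕1 = 0
s4 (pos 4,5,6,7): 0⊕0⊕0⊕1 = 1
Syndrome s4…s1 = 101 → error at position 5.

101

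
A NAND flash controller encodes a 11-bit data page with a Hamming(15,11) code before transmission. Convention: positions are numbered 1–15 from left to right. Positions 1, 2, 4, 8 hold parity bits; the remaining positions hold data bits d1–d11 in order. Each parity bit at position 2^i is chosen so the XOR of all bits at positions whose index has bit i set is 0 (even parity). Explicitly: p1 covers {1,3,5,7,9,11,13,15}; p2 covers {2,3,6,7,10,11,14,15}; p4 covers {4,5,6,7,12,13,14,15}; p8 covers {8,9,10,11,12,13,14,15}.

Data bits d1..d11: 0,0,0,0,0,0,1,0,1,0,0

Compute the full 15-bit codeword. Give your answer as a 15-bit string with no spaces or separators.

Place data at non-parity positions: p1 p2 0 p4 0 0 0 p8 0 0 1 0 1 0 0
p1 (pos 1,3,5,7,9,11,13,15): XOR of data positions = 0⊕0⊕0⊕0⊕1⊕1⊕0 = 0
p2 (pos 2,3,6,7,10,11,14,15): XOR of data positions = 0⊕0⊕0⊕0⊕1⊕0⊕0 = 1
p4 (pos 4,5,6,7,12,13,14,15): XOR of data positions = 0⊕0⊕0⊕0⊕1⊕0⊕0 = 1
p8 (pos 8,9,10,11,12,13,14,15): XOR of data positions = 0⊕0⊕1⊕0⊕1⊕0⊕0 = 0
Codeword: 010100000010100

010100000010100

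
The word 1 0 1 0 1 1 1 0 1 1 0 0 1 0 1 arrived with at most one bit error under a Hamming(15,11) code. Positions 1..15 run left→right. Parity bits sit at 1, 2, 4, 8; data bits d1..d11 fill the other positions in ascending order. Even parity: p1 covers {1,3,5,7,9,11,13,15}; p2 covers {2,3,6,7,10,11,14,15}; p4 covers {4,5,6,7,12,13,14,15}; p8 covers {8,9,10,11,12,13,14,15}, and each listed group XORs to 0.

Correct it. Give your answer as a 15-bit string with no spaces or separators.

s1 (pos 1,3,5,7,9,11,13,15): 1⊕1⊕1⊕1⊕1⊕0⊕1⊕1 = 1
s2 (pos 2,3,6,7,10,11,14,15): 0⊕1⊕1⊕1⊕1⊕0⊕0⊕1 = 1
s4 (pos 4,5,6,7,12,13,14,15): 0⊕1⊕1⊕1⊕0⊕1⊕0⊕1 = 1
s8 (pos 8,9,10,11,12,13,14,15): 0⊕1⊕1⊕0⊕0⊕1⊕0⊕1 = 0
Syndrome s8…s1 = 0111 → error at position 7.
Flip position 7: 101011101100101 → 101011001100101

101011001100101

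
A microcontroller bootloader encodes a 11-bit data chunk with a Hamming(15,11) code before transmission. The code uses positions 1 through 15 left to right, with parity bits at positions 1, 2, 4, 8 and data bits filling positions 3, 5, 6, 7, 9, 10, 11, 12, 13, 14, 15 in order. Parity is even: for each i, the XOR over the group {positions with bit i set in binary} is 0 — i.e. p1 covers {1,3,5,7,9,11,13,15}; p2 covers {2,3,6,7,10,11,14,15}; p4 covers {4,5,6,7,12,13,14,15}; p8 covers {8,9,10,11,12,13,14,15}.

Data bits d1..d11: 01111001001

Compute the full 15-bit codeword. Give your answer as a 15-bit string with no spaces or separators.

Place data at non-parity positions: p1 p2 0 p4 1 1 1 p8 1 0 0 1 0 0 1
p1 (pos 1,3,5,7,9,11,13,15): XOR of data positions = 0⊕1⊕1⊕1⊕0⊕0⊕1 = 0
p2 (pos 2,3,6,7,10,11,14,15): XOR of data positions = 0⊕1⊕1⊕0⊕0⊕0⊕1 = 1
p4 (pos 4,5,6,7,12,13,14,15): XOR of data positions = 1⊕1⊕1⊕1⊕0⊕0⊕1 = 1
p8 (pos 8,9,10,11,12,13,14,15): XOR of data positions = 1⊕0⊕0⊕1⊕0⊕0⊕1 = 1
Codeword: 010111111001001

010111111001001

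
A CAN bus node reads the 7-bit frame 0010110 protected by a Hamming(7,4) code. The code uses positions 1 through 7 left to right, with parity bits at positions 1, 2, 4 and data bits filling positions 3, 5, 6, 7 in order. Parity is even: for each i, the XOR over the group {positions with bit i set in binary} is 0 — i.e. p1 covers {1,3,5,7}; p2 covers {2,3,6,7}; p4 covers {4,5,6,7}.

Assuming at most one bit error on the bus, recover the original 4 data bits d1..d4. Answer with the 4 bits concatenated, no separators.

1110

s1 (pos 1,3,5,7): 0⊕1⊕1⊕0 = 0
s2 (pos 2,3,6,7): 0⊕1⊕1⊕0 = 0
s4 (pos 4,5,6,7): 0⊕1⊕1⊕0 = 0
Syndrome s4…s1 = 000 → no error.
Read data bits from positions 3,5,6,7: 1110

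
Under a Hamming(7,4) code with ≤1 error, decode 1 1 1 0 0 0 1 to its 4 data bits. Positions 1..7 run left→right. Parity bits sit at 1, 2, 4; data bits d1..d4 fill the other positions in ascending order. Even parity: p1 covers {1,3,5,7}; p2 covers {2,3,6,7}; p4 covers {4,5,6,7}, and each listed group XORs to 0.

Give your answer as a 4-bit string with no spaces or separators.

1000

s1 (pos 1,3,5,7): 1⊕1⊕0⊕1 = 1
s2 (pos 2,3,6,7): 1⊕1⊕0⊕1 = 1
s4 (pos 4,5,6,7): 0⊕0⊕0⊕1 = 1
Syndrome s4…s1 = 111 → error at position 7.
Flip position 7: 1110001 → 1110000
Read data bits from positions 3,5,6,7: 1000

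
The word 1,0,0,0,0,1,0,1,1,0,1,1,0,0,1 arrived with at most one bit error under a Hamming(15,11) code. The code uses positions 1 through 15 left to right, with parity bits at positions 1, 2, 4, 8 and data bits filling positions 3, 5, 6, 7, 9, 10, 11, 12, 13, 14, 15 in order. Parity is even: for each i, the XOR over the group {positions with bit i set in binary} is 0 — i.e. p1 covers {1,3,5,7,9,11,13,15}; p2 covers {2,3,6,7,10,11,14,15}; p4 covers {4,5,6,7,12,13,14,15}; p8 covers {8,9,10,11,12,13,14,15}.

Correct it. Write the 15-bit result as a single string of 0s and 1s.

100001011011011

s1 (pos 1,3,5,7,9,11,13,15): 1⊕0⊕0⊕0⊕1⊕1⊕0⊕1 = 0
s2 (pos 2,3,6,7,10,11,14,15): 0⊕0⊕1⊕0⊕0⊕1⊕0⊕1 = 1
s4 (pos 4,5,6,7,12,13,14,15): 0⊕0⊕1⊕0⊕1⊕0⊕0⊕1 = 1
s8 (pos 8,9,10,11,12,13,14,15): 1⊕1⊕0⊕1⊕1⊕0⊕0⊕1 = 1
Syndrome s8…s1 = 1110 → error at position 14.
Flip position 14: 100001011011001 → 100001011011011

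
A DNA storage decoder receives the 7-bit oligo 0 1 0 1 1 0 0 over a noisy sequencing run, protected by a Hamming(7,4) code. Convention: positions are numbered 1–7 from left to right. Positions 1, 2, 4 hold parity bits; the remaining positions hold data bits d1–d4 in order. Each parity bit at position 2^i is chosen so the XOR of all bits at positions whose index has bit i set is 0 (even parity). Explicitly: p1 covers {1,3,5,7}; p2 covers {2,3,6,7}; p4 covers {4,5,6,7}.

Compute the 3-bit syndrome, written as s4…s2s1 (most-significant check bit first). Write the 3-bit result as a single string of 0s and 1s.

011

s1 (pos 1,3,5,7): 0⊕0⊕1⊕0 = 1
s2 (pos 2,3,6,7): 1⊕0⊕0⊕0 = 1
s4 (pos 4,5,6,7): 1⊕1⊕0⊕0 = 0
Syndrome s4…s1 = 011 → error at position 3.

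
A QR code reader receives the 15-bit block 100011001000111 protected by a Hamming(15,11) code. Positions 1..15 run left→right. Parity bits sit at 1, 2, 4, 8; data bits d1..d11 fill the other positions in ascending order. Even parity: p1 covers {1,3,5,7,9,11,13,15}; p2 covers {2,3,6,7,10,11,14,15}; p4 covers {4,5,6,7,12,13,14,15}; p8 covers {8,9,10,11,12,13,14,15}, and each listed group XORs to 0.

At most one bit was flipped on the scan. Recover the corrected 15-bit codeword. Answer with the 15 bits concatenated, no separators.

100011101000111

s1 (pos 1,3,5,7,9,11,13,15): 1⊕0⊕1⊕0⊕1⊕0⊕1⊕1 = 1
s2 (pos 2,3,6,7,10,11,14,15): 0⊕0⊕1⊕0⊕0⊕0⊕1⊕1 = 1
s4 (pos 4,5,6,7,12,13,14,15): 0⊕1⊕1⊕0⊕0⊕1⊕1⊕1 = 1
s8 (pos 8,9,10,11,12,13,14,15): 0⊕1⊕0⊕0⊕0⊕1⊕1⊕1 = 0
Syndrome s8…s1 = 0111 → error at position 7.
Flip position 7: 100011001000111 → 100011101000111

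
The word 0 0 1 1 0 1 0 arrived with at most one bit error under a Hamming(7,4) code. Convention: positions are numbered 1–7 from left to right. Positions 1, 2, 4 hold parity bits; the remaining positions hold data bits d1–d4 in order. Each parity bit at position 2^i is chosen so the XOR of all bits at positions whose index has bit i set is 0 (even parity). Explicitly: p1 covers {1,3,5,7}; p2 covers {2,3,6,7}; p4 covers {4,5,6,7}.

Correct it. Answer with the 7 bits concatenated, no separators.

1011010

s1 (pos 1,3,5,7): 0⊕1⊕0⊕0 = 1
s2 (pos 2,3,6,7): 0⊕1⊕1⊕0 = 0
s4 (pos 4,5,6,7): 1⊕0⊕1⊕0 = 0
Syndrome s4…s1 = 001 → error at position 1.
Flip position 1: 0011010 → 1011010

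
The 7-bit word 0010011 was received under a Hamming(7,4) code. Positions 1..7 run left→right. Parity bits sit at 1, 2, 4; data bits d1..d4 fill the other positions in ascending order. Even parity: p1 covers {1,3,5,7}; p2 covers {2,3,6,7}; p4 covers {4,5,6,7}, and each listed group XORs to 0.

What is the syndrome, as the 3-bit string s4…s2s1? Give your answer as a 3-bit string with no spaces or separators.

s1 (pos 1,3,5,7): 0⊕1⊕0⊕1 = 0
s2 (pos 2,3,6,7): 0⊕1⊕1⊕1 = 1
s4 (pos 4,5,6,7): 0⊕0⊕1⊕1 = 0
Syndrome s4…s1 = 010 → error at position 2.

010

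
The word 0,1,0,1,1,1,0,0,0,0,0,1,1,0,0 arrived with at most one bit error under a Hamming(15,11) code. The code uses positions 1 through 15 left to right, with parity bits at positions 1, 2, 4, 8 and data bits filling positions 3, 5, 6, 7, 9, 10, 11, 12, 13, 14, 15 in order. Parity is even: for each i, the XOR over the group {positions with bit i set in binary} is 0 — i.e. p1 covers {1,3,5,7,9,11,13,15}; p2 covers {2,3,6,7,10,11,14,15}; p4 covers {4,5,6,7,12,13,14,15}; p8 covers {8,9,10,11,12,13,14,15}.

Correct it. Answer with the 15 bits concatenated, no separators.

s1 (pos 1,3,5,7,9,11,13,15): 0⊕0⊕1⊕0⊕0⊕0⊕1⊕0 = 0
s2 (pos 2,3,6,7,10,11,14,15): 1⊕0⊕1⊕0⊕0⊕0⊕0⊕0 = 0
s4 (pos 4,5,6,7,12,13,14,15): 1⊕1⊕1⊕0⊕1⊕1⊕0⊕0 = 1
s8 (pos 8,9,10,11,12,13,14,15): 0⊕0⊕0⊕0⊕1⊕1⊕0⊕0 = 0
Syndrome s8…s1 = 0100 → error at position 4.
Flip position 4: 010111000001100 → 010011000001100

010011000001100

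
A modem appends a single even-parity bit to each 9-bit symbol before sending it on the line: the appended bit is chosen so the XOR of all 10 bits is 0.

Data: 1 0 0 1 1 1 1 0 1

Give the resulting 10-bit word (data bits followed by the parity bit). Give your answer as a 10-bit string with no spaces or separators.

1001111010

XOR of the 9 data bits: 1⊕0⊕0⊕1⊕1⊕1⊕1⊕0⊕1 = 0
Parity bit = 0 (so all 10 bits XOR to 0).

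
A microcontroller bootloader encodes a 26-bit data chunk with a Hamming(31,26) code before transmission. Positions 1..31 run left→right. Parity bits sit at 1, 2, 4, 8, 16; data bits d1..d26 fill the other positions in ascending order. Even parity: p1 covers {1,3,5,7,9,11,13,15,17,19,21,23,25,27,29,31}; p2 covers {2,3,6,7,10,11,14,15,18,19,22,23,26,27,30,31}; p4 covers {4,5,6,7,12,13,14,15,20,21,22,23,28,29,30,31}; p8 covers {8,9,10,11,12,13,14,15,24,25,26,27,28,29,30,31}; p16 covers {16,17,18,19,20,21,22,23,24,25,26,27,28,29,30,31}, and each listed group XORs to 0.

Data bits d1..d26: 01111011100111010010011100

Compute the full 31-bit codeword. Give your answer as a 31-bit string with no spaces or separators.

Place data at non-parity positions: p1 p2 0 p4 1 1 1 p8 1 0 1 1 1 0 0 p16 1 1 1 0 1 0 0 1 0 0 1 1 1 0 0
p1 (pos 1,3,5,7,9,11,13,15,17,19,21,23,25,27,29,31): XOR of data positions = 0⊕1⊕1⊕1⊕1⊕1⊕0⊕1⊕1⊕1⊕0⊕0⊕1⊕1⊕0 = 0
p2 (pos 2,3,6,7,10,11,14,15,18,19,22,23,26,27,30,31): XOR of data positions = 0⊕1⊕1⊕0⊕1⊕0⊕0⊕1⊕1⊕0⊕0⊕0⊕1⊕0⊕0 = 0
p4 (pos 4,5,6,7,12,13,14,15,20,21,22,23,28,29,30,31): XOR of data positions = 1⊕1⊕1⊕1⊕1⊕0⊕0⊕0⊕1⊕0⊕0⊕1⊕1⊕0⊕0 = 0
p8 (pos 8,9,10,11,12,13,14,15,24,25,26,27,28,29,30,31): XOR of data positions = 1⊕0⊕1⊕1⊕1⊕0⊕0⊕1⊕0⊕0⊕1⊕1⊕1⊕0⊕0 = 0
p16 (pos 16,17,18,19,20,21,22,23,24,25,26,27,28,29,30,31): XOR of data positions = 1⊕1⊕1⊕0⊕1⊕0⊕0⊕1⊕0⊕0⊕1⊕1⊕1⊕0⊕0 = 0
Codeword: 0000111010111000111010010011100

0000111010111000111010010011100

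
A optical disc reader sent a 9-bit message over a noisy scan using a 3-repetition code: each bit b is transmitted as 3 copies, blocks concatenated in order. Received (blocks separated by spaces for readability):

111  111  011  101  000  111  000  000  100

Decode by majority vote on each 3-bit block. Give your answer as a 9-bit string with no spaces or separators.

111101000

Block 1 (111): 3 ones → 1
Block 2 (111): 3 ones → 1
Block 3 (011): 2 ones → 1
Block 4 (101): 2 ones → 1
Block 5 (000): 0 ones → 0
Block 6 (111): 3 ones → 1
Block 7 (000): 0 ones → 0
Block 8 (000): 0 ones → 0
Block 9 (100): 1 one → 0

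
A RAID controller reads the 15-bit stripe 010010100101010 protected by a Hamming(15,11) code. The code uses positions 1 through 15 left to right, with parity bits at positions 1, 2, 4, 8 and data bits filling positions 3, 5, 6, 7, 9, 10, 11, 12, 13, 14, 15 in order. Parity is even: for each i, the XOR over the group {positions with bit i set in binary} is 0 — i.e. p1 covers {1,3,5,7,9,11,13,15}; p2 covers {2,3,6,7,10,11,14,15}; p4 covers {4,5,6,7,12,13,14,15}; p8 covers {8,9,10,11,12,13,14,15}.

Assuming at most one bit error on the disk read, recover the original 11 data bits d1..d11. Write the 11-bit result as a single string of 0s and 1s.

s1 (pos 1,3,5,7,9,11,13,15): 0⊕0⊕1⊕1⊕0⊕0⊕0⊕0 = 0
s2 (pos 2,3,6,7,10,11,14,15): 1⊕0⊕0⊕1⊕1⊕0⊕1⊕0 = 0
s4 (pos 4,5,6,7,12,13,14,15): 0⊕1⊕0⊕1⊕1⊕0⊕1⊕0 = 0
s8 (pos 8,9,10,11,12,13,14,15): 0⊕0⊕1⊕0⊕1⊕0⊕1⊕0 = 1
Syndrome s8…s1 = 1000 → error at position 8.
Flip position 8: 010010100101010 → 010010110101010
Read data bits from positions 3,5,6,7,9,10,11,12,13,14,15: 01010101010

01010101010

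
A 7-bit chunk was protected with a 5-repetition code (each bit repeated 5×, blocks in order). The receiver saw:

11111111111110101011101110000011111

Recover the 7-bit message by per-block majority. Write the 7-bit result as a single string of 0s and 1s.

Block 1 (11111): 5 ones → 1
Block 2 (11111): 5 ones → 1
Block 3 (11101): 4 ones → 1
Block 4 (01011): 3 ones → 1
Block 5 (10111): 4 ones → 1
Block 6 (00000): 0 ones → 0
Block 7 (11111): 5 ones → 1

1111101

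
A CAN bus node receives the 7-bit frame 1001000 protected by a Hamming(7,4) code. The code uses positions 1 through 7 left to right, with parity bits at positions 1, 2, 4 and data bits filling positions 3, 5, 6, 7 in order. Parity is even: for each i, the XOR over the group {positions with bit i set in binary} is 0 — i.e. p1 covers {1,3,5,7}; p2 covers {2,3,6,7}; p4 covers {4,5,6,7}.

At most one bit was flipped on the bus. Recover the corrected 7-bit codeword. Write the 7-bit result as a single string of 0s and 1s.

s1 (pos 1,3,5,7): 1⊕0⊕0⊕0 = 1
s2 (pos 2,3,6,7): 0⊕0⊕0⊕0 = 0
s4 (pos 4,5,6,7): 1⊕0⊕0⊕0 = 1
Syndrome s4…s1 = 101 → error at position 5.
Flip position 5: 1001000 → 1001100

1001100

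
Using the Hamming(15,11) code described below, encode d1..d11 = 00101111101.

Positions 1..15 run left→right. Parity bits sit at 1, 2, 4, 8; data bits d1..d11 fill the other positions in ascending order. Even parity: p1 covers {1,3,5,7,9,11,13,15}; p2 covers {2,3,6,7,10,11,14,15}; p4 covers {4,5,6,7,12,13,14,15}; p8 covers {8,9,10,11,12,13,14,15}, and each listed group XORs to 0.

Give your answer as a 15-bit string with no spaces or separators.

Place data at non-parity positions: p1 p2 0 p4 0 1 0 p8 1 1 1 1 1 0 1
p1 (pos 1,3,5,7,9,11,13,15): XOR of data positions = 0⊕0⊕0⊕1⊕1⊕1⊕1 = 0
p2 (pos 2,3,6,7,10,11,14,15): XOR of data positions = 0⊕1⊕0⊕1⊕1⊕0⊕1 = 0
p4 (pos 4,5,6,7,12,13,14,15): XOR of data positions = 0⊕1⊕0⊕1⊕1⊕0⊕1 = 0
p8 (pos 8,9,10,11,12,13,14,15): XOR of data positions = 1⊕1⊕1⊕1⊕1⊕0⊕1 = 0
Codeword: 000001001111101

000001001111101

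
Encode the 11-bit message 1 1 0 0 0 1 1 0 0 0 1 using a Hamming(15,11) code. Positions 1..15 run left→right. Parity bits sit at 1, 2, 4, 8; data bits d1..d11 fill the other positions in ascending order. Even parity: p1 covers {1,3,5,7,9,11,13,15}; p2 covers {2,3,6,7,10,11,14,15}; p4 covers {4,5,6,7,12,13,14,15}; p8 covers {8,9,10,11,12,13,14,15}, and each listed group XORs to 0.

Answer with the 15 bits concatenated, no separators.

Place data at non-parity positions: p1 p2 1 p4 1 0 0 p8 0 1 1 0 0 0 1
p1 (pos 1,3,5,7,9,11,13,15): XOR of data positions = 1⊕1⊕0⊕0⊕1⊕0⊕1 = 0
p2 (pos 2,3,6,7,10,11,14,15): XOR of data positions = 1⊕0⊕0⊕1⊕1⊕0⊕1 = 0
p4 (pos 4,5,6,7,12,13,14,15): XOR of data positions = 1⊕0⊕0⊕0⊕0⊕0⊕1 = 0
p8 (pos 8,9,10,11,12,13,14,15): XOR of data positions = 0⊕1⊕1⊕0⊕0⊕0⊕1 = 1
Codeword: 001010010110001

001010010110001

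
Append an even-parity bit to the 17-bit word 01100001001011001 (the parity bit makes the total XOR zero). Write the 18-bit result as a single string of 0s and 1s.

011000010010110011

XOR of the 17 data bits: 0⊕1⊕1⊕0⊕0⊕0⊕0⊕1⊕0⊕0⊕1⊕0⊕1⊕1⊕0⊕0⊕1 = 1
Parity bit = 1 (so all 18 bits XOR to 0).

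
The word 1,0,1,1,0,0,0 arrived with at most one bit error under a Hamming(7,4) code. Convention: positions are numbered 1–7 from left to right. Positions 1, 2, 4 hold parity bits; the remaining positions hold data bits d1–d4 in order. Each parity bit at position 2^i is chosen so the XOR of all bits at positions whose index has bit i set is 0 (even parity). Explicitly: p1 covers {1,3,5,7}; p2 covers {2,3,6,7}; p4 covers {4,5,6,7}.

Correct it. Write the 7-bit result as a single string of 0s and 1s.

s1 (pos 1,3,5,7): 1⊕1⊕0⊕0 = 0
s2 (pos 2,3,6,7): 0⊕1⊕0⊕0 = 1
s4 (pos 4,5,6,7): 1⊕0⊕0⊕0 = 1
Syndrome s4…s1 = 110 → error at position 6.
Flip position 6: 1011000 → 1011010

1011010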